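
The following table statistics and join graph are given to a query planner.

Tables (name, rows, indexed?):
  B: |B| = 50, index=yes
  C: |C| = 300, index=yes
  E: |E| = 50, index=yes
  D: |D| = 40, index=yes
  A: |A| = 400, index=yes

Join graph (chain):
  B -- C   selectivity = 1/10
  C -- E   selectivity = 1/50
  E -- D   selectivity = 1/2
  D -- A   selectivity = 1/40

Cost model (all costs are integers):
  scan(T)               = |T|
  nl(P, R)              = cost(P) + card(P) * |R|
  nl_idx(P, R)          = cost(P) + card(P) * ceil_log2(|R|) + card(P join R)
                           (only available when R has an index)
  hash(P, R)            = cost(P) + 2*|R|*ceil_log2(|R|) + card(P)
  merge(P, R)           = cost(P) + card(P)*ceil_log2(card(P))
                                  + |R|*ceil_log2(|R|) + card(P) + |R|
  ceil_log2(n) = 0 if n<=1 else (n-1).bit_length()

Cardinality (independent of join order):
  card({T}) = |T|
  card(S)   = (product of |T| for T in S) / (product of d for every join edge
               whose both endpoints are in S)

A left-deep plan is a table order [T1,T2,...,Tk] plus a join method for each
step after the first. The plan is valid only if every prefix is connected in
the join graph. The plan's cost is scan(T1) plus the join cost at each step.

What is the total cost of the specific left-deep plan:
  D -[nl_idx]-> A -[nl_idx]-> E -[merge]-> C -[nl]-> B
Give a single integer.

3166200

step 1: scan D: cost=40, card=40
step 2: join A via nl_idx
    card(P join A) = 40*400/(40) = 400
    cost = 40 + 40*9 + 400 = 800
step 3: join E via nl_idx
    card(P join E) = 400*50/(2) = 10000
    cost = 800 + 400*6 + 10000 = 13200
step 4: join C via merge
    card(P join C) = 10000*300/(50) = 60000
    cost = 13200 + 10000*14 + 300*9 + 10000 + 300 = 166200
step 5: join B via nl
    card(P join B) = 60000*50/(10) = 300000
    cost = 166200 + 60000*50 = 3166200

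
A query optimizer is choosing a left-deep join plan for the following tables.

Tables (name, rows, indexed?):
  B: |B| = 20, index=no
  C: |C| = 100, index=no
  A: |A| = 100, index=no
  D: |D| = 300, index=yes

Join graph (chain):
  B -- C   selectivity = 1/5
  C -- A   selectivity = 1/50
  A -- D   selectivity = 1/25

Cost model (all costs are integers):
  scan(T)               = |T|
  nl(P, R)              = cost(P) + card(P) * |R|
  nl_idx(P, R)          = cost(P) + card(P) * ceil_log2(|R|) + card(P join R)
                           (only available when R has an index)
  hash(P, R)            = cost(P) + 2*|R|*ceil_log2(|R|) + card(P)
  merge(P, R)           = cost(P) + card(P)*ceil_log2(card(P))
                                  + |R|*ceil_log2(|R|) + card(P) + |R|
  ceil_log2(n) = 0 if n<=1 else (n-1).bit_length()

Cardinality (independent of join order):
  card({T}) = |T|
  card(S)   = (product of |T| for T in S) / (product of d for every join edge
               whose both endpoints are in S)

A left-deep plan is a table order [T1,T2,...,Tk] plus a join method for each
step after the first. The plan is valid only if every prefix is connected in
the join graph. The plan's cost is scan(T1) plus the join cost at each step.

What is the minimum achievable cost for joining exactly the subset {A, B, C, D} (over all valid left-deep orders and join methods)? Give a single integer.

7200

Selinger DP over subsets of {A,B,C,D}:
  {B}: scan cost=20, card=20
  {C}: scan cost=100, card=100
  {A}: scan cost=100, card=100
  {D}: scan cost=300, card=300
  {BC}: card=400; try (B,hash)→400, (C,merge)→940, (B,merge)→1020, (C,hash)→1440, (C,nl)→2020, (B,nl)→2100; best=400 via (B,hash)
  {AC}: card=200; try (C,hash)→1600, (A,hash)→1600, (C,merge)→1700, (A,merge)→1700, (C,nl)→10100, (A,nl)→10100; best=1600 via (C,hash)
  {AD}: card=1200; try (A,hash)→2000, (D,nl_idx)→2200, (D,merge)→3900, (A,merge)→4100, (D,hash)→5600, (D,nl)→30100 …(+1); best=2000 via (A,hash)
  {ABC}: card=800; try (B,hash)→2000, (A,hash)→2200, (B,merge)→3520, (A,merge)→5200, (B,nl)→5600, (A,nl)→40400; best=2000 via (B,hash)
  {ACD}: card=2400; try (C,hash)→4600, (D,nl_idx)→5800, (D,merge)→6400, (D,hash)→7200, (C,merge)→17200, (D,nl)→61600 …(+1); best=4600 via (C,hash)
  {ABCD}: card=9600; try (B,hash)→7200, (D,hash)→8200, (D,merge)→13800, (D,nl_idx)→18800, (B,merge)→35920, (B,nl)→52600 …(+1); best=7200 via (B,hash)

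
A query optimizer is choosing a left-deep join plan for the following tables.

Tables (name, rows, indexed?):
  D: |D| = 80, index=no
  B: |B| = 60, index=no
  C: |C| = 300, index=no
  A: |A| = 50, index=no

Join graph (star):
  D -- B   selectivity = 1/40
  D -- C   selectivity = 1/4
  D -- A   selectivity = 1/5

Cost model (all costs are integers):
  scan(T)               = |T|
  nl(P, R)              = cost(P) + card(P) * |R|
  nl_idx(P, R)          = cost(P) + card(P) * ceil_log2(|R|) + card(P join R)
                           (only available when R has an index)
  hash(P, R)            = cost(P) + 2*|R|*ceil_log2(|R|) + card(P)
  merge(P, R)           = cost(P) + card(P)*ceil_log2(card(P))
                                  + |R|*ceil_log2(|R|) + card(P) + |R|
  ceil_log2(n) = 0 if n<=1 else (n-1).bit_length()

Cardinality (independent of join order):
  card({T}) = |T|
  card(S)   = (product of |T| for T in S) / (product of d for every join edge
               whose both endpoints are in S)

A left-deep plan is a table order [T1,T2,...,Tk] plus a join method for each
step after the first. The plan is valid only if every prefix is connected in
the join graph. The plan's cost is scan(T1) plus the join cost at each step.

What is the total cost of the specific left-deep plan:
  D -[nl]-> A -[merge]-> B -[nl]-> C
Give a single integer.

step 1: scan D: cost=80, card=80
step 2: join A via nl
    card(P join A) = 80*50/(5) = 800
    cost = 80 + 80*50 = 4080
step 3: join B via merge
    card(P join B) = 800*60/(40) = 1200
    cost = 4080 + 800*10 + 60*6 + 800 + 60 = 13300
step 4: join C via nl
    card(P join C) = 1200*300/(4) = 90000
    cost = 13300 + 1200*300 = 373300

373300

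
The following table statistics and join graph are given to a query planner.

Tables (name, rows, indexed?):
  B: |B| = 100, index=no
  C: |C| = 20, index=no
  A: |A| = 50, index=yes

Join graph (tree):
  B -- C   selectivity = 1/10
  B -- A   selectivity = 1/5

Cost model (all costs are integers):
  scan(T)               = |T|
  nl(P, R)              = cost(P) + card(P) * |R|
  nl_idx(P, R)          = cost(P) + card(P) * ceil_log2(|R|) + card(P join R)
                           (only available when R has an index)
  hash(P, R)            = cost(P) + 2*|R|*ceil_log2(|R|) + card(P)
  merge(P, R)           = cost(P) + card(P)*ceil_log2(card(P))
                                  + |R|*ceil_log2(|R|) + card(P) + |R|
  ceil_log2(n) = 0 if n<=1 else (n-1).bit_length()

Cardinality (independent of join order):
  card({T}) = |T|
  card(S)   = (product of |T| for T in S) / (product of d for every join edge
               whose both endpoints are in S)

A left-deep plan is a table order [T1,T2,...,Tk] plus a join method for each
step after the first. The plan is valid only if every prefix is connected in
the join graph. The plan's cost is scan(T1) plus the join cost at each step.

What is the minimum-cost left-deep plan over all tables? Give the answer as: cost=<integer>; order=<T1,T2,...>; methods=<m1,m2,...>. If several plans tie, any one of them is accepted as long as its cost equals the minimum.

cost=1200; order=B,C,A; methods=hash,hash

Selinger DP (subsets sized 1..n):
  {B}: scan cost=100, card=100
  {C}: scan cost=20, card=20
  {A}: scan cost=50, card=50
  {BC}: card=200; try (C,hash)→400, (B,merge)→940, (C,merge)→1020, (B,hash)→1440, (B,nl)→2020, (C,nl)→2100; best=400 via (C,hash)
  {AB}: card=1000; try (A,hash)→800, (B,merge)→1200, (A,merge)→1250, (B,hash)→1500, (A,nl_idx)→1700, (B,nl)→5050 …(+1); best=800 via (A,hash)
  {ABC}: card=2000; try (A,hash)→1200, (C,hash)→2000, (A,merge)→2550, (A,nl_idx)→3600, (A,nl)→10400, (C,merge)→11920 …(+1); best=1200 via (A,hash)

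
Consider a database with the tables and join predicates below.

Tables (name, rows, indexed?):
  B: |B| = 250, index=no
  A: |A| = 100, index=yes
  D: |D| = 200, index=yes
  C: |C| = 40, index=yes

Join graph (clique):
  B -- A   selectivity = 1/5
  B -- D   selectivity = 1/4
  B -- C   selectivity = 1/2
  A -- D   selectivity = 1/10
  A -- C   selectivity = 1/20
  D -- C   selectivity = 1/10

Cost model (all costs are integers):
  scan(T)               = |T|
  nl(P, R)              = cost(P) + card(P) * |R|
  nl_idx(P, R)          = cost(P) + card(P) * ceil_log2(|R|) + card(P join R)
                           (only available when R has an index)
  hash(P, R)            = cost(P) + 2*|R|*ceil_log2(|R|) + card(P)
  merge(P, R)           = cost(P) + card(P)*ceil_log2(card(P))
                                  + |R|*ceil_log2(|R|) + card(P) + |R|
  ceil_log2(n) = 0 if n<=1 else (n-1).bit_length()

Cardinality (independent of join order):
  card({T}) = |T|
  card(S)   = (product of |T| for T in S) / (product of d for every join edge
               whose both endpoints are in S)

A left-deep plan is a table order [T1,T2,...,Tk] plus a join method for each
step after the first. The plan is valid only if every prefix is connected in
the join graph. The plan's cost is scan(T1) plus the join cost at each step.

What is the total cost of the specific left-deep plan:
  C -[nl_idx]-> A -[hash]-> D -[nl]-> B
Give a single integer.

step 1: scan C: cost=40, card=40
step 2: join A via nl_idx
    card(P join A) = 40*100/(20) = 200
    cost = 40 + 40*7 + 200 = 520
step 3: join D via hash
    card(P join D) = 200*200/(10*10) = 400
    cost = 520 + 2*200*8 + 200 = 3920
step 4: join B via nl
    card(P join B) = 400*250/(5*4*2) = 2500
    cost = 3920 + 400*250 = 103920

103920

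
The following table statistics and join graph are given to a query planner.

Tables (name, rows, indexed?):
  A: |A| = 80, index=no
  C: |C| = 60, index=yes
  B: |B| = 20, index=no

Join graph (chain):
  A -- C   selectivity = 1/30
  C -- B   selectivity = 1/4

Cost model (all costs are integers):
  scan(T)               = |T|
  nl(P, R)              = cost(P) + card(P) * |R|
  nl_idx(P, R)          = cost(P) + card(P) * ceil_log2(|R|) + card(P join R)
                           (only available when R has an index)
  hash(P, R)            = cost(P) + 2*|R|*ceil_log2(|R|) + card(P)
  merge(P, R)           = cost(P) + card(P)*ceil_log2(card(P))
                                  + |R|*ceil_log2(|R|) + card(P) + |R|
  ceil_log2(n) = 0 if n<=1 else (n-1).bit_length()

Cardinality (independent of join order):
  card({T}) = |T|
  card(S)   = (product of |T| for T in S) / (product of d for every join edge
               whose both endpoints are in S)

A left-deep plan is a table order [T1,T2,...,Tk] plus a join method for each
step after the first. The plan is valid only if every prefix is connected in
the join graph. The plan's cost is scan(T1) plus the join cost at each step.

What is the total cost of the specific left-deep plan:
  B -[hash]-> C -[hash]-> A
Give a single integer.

step 1: scan B: cost=20, card=20
step 2: join C via hash
    card(P join C) = 20*60/(4) = 300
    cost = 20 + 2*60*6 + 20 = 760
step 3: join A via hash
    card(P join A) = 300*80/(30) = 800
    cost = 760 + 2*80*7 + 300 = 2180

2180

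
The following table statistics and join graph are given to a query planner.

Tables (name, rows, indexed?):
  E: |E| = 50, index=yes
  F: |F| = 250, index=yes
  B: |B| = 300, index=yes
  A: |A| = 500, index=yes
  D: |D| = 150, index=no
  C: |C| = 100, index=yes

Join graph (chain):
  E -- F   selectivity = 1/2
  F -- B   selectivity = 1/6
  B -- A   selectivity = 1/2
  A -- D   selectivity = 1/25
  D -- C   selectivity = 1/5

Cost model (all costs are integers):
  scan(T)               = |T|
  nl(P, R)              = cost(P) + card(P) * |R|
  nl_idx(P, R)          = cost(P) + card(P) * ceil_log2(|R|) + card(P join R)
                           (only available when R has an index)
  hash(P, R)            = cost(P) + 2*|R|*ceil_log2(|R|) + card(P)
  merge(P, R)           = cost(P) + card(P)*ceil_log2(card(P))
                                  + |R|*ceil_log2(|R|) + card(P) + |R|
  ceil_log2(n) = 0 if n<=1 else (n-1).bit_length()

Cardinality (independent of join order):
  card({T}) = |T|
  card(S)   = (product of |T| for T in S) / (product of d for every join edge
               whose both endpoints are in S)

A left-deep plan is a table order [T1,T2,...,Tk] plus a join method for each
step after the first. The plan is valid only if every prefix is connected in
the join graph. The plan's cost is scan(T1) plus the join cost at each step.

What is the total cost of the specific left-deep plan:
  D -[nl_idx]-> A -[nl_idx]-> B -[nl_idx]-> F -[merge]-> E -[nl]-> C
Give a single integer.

47385331850

step 1: scan D: cost=150, card=150
step 2: join A via nl_idx
    card(P join A) = 150*500/(25) = 3000
    cost = 150 + 150*9 + 3000 = 4500
step 3: join B via nl_idx
    card(P join B) = 3000*300/(2) = 450000
    cost = 4500 + 3000*9 + 450000 = 481500
step 4: join F via nl_idx
    card(P join F) = 450000*250/(6) = 18750000
    cost = 481500 + 450000*8 + 18750000 = 22831500
step 5: join E via merge
    card(P join E) = 18750000*50/(2) = 468750000
    cost = 22831500 + 18750000*25 + 50*6 + 18750000 + 50 = 510331850
step 6: join C via nl
    card(P join C) = 468750000*100/(5) = 9375000000
    cost = 510331850 + 468750000*100 = 47385331850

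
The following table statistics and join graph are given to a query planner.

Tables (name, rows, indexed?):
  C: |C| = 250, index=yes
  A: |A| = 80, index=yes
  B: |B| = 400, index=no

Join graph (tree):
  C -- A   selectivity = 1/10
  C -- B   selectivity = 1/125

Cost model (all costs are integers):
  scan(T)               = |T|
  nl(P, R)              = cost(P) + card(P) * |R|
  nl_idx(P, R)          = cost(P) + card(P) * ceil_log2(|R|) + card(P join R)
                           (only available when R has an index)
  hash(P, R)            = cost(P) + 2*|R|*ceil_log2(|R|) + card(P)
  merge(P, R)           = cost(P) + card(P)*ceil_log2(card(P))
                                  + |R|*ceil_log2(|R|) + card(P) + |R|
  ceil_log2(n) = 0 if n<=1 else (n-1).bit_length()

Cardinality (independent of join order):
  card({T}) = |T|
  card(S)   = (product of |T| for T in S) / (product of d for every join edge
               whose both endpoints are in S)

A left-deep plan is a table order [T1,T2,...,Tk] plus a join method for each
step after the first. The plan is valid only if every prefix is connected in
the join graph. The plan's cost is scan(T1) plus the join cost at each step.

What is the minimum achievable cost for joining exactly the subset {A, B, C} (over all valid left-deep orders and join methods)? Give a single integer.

6320

Selinger DP over subsets of {A,B,C}:
  {C}: scan cost=250, card=250
  {A}: scan cost=80, card=80
  {B}: scan cost=400, card=400
  {AC}: card=2000; try (A,hash)→1620, (C,nl_idx)→2720, (C,merge)→2970, (A,merge)→3140, (A,nl_idx)→4000, (C,hash)→4160 …(+2); best=1620 via (A,hash)
  {BC}: card=800; try (C,nl_idx)→4400, (C,hash)→4800, (B,merge)→6500, (C,merge)→6650, (B,hash)→7700, (B,nl)→100250 …(+1); best=4400 via (C,nl_idx)
  {ABC}: card=6400; try (A,hash)→6320, (B,hash)→10820, (A,merge)→13840, (A,nl_idx)→16400, (B,merge)→29620, (A,nl)→68400 …(+1); best=6320 via (A,hash)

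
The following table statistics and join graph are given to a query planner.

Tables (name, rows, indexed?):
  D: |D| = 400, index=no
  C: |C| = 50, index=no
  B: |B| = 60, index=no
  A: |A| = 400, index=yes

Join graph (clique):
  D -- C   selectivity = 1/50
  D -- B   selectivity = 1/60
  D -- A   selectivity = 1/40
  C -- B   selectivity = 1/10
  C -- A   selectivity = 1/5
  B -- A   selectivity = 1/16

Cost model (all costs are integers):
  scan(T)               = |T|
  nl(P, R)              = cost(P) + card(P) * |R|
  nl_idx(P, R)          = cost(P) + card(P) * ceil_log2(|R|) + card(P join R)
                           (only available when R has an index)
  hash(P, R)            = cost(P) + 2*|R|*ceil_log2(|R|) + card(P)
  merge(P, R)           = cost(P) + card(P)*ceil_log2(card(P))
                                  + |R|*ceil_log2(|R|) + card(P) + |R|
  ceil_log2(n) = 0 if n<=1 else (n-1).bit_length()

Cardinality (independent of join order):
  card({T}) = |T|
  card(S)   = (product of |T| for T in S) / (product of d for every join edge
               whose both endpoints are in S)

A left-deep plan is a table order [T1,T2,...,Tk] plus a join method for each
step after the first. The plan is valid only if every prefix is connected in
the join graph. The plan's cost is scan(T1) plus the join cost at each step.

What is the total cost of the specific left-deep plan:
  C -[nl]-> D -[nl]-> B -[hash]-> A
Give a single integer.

51290

step 1: scan C: cost=50, card=50
step 2: join D via nl
    card(P join D) = 50*400/(50) = 400
    cost = 50 + 50*400 = 20050
step 3: join B via nl
    card(P join B) = 400*60/(60*10) = 40
    cost = 20050 + 400*60 = 44050
step 4: join A via hash
    card(P join A) = 40*400/(40*5*16) = 5
    cost = 44050 + 2*400*9 + 40 = 51290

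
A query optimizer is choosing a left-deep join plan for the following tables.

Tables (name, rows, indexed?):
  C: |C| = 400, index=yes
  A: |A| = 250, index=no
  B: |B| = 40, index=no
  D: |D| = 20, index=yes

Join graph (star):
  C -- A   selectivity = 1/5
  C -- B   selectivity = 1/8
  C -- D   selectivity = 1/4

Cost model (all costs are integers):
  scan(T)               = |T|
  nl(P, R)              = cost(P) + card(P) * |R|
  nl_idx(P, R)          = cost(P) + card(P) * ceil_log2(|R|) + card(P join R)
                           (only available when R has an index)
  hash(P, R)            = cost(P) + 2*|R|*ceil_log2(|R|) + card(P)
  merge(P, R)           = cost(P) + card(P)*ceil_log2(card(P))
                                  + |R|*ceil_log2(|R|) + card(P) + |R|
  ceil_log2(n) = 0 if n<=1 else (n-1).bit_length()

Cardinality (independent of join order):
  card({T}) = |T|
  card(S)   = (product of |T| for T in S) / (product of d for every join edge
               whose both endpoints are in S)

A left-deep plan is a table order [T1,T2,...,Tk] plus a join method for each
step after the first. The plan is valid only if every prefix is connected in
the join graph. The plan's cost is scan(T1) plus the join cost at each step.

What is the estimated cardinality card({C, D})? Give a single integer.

Tables in S: C(400), D(20)
Edges inside S: C-D(d=4)
numerator = 400 * 20 = 8000
denominator = 4 = 4
card(S) = 8000 / 4 = 2000

2000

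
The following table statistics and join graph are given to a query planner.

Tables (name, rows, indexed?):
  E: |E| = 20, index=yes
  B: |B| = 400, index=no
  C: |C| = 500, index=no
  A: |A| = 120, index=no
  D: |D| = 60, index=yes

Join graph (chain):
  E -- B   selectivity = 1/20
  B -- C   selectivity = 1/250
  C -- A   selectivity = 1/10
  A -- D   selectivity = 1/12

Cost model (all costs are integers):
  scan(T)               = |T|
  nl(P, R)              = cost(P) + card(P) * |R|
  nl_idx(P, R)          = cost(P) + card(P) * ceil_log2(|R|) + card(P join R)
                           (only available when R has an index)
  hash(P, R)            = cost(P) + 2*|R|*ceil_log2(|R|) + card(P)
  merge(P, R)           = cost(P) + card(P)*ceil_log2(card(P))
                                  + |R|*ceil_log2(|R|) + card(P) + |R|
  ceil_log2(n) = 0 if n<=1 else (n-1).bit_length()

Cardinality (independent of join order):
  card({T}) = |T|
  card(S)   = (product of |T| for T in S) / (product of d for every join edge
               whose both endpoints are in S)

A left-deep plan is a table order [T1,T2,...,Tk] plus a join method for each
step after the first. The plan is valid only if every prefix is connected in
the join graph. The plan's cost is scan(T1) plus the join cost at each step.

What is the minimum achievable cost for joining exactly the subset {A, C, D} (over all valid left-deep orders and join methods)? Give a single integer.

9400

Selinger DP over subsets of {A,C,D}:
  {C}: scan cost=500, card=500
  {A}: scan cost=120, card=120
  {D}: scan cost=60, card=60
  {AC}: card=6000; try (A,hash)→2680, (C,merge)→6080, (A,merge)→6460, (C,hash)→9240, (C,nl)→60120, (A,nl)→60500; best=2680 via (A,hash)
  {AD}: card=600; try (D,hash)→960, (D,nl_idx)→1440, (A,merge)→1440, (D,merge)→1500, (A,hash)→1800, (A,nl)→7260 …(+1); best=960 via (D,hash)
  {ACD}: card=30000; try (D,hash)→9400, (C,hash)→10560, (C,merge)→12560, (D,nl_idx)→68680, (D,merge)→87100, (C,nl)→300960 …(+1); best=9400 via (D,hash)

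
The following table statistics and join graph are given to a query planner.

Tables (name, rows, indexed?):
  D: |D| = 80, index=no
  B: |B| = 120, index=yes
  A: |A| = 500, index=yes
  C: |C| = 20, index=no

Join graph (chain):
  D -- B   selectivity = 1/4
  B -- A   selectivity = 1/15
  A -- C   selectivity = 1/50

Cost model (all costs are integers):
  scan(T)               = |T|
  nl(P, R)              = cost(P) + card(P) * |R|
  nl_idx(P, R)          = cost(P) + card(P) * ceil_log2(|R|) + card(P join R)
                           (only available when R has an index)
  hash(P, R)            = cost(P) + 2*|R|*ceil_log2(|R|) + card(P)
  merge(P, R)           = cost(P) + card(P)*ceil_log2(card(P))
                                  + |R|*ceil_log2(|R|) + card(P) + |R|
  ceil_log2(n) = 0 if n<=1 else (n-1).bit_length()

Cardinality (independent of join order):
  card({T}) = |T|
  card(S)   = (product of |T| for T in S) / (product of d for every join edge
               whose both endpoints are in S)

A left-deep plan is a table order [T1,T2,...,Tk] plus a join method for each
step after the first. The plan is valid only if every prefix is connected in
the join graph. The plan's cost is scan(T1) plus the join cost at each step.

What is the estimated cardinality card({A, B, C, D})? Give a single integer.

Tables in S: A(500), B(120), C(20), D(80)
Edges inside S: D-B(d=4), B-A(d=15), A-C(d=50)
numerator = 500 * 120 * 20 * 80 = 96000000
denominator = 4 * 15 * 50 = 3000
card(S) = 96000000 / 3000 = 32000

32000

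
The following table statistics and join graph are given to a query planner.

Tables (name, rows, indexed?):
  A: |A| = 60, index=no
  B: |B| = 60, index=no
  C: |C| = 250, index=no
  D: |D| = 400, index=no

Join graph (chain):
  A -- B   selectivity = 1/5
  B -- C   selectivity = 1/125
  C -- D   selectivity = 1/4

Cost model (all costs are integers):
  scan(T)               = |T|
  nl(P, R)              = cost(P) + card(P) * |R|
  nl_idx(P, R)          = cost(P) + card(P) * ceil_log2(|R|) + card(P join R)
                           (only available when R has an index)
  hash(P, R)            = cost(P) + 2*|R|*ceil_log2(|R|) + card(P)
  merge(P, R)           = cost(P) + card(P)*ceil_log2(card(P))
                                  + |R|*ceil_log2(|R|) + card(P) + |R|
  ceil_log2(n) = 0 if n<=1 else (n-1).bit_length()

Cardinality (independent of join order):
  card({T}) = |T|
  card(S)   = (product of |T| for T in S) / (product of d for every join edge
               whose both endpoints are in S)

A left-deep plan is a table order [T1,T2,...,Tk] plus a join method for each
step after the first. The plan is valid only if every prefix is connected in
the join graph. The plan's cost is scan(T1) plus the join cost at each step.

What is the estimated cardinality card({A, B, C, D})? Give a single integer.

144000

Tables in S: A(60), B(60), C(250), D(400)
Edges inside S: A-B(d=5), B-C(d=125), C-D(d=4)
numerator = 60 * 60 * 250 * 400 = 360000000
denominator = 5 * 125 * 4 = 2500
card(S) = 360000000 / 2500 = 144000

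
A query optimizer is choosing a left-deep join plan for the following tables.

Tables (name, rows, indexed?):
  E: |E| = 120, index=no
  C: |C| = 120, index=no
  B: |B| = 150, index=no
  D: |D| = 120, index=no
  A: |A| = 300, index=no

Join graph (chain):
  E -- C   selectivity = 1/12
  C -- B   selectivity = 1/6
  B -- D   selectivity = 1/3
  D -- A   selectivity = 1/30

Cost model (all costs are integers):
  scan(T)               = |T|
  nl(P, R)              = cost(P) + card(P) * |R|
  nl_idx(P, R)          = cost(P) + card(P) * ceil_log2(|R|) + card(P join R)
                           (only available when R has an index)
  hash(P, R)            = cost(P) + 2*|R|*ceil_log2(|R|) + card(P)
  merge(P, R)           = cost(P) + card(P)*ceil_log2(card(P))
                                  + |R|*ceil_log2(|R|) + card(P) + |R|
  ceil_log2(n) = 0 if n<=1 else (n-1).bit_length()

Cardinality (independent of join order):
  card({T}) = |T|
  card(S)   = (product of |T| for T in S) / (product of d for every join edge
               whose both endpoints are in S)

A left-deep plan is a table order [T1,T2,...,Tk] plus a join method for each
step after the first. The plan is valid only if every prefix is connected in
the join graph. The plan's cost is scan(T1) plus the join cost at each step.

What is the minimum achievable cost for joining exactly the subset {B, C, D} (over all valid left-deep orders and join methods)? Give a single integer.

Selinger DP over subsets of {B,C,D}:
  {C}: scan cost=120, card=120
  {B}: scan cost=150, card=150
  {D}: scan cost=120, card=120
  {BC}: card=3000; try (C,hash)→1980, (B,merge)→2430, (C,merge)→2460, (B,hash)→2640, (B,nl)→18120, (C,nl)→18150; best=1980 via (C,hash)
  {BD}: card=6000; try (D,hash)→1980, (B,merge)→2430, (D,merge)→2460, (B,hash)→2640, (B,nl)→18120, (D,nl)→18150; best=1980 via (D,hash)
  {BCD}: card=120000; try (D,hash)→6660, (C,hash)→9660, (D,merge)→41940, (C,merge)→86940, (D,nl)→361980, (C,nl)→721980; best=6660 via (D,hash)

6660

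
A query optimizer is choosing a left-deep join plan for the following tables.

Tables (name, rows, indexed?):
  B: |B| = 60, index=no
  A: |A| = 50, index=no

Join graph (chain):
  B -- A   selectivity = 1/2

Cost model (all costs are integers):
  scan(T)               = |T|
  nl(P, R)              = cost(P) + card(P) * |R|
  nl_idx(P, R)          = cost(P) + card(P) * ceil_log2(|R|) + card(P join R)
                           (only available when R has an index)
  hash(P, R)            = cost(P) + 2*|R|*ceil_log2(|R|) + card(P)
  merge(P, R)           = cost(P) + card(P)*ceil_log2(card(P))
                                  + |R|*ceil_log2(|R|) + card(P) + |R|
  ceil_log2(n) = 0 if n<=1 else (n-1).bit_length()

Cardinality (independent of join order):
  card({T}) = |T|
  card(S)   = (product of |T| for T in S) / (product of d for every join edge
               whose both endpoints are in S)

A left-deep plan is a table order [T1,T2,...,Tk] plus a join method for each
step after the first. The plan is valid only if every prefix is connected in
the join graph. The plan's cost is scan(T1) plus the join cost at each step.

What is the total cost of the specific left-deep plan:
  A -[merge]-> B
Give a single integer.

step 1: scan A: cost=50, card=50
step 2: join B via merge
    card(P join B) = 50*60/(2) = 1500
    cost = 50 + 50*6 + 60*6 + 50 + 60 = 820

820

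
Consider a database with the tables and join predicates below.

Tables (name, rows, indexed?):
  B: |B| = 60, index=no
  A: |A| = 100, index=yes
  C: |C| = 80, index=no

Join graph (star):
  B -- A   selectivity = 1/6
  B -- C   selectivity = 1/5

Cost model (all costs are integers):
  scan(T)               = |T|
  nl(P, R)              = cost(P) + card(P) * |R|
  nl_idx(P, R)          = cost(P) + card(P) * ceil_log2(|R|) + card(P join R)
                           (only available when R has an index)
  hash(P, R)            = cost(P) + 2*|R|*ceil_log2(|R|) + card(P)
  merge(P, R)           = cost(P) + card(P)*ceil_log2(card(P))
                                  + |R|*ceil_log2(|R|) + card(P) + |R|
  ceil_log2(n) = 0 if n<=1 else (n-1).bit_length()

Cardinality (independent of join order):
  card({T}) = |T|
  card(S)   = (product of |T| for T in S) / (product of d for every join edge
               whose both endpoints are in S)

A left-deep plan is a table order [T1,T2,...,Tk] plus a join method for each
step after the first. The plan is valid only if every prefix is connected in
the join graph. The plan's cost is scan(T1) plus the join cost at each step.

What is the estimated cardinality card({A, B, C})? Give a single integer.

16000

Tables in S: A(100), B(60), C(80)
Edges inside S: B-A(d=6), B-C(d=5)
numerator = 100 * 60 * 80 = 480000
denominator = 6 * 5 = 30
card(S) = 480000 / 30 = 16000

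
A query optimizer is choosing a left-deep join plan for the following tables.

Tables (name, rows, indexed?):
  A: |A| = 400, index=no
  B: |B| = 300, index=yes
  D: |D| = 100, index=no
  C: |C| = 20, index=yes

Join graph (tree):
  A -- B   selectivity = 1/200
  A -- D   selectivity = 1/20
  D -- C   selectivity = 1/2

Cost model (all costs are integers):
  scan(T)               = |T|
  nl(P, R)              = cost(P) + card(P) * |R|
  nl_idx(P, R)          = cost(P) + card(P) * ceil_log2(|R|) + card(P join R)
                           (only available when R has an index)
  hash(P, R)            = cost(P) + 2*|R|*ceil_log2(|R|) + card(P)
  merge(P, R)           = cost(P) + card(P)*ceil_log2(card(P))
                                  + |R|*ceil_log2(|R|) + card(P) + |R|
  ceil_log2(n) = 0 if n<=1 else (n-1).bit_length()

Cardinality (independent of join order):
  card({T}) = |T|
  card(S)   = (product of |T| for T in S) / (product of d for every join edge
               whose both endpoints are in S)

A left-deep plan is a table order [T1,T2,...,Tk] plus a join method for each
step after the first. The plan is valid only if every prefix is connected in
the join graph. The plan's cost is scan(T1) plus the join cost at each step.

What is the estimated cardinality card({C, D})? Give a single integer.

Tables in S: C(20), D(100)
Edges inside S: D-C(d=2)
numerator = 20 * 100 = 2000
denominator = 2 = 2
card(S) = 2000 / 2 = 1000

1000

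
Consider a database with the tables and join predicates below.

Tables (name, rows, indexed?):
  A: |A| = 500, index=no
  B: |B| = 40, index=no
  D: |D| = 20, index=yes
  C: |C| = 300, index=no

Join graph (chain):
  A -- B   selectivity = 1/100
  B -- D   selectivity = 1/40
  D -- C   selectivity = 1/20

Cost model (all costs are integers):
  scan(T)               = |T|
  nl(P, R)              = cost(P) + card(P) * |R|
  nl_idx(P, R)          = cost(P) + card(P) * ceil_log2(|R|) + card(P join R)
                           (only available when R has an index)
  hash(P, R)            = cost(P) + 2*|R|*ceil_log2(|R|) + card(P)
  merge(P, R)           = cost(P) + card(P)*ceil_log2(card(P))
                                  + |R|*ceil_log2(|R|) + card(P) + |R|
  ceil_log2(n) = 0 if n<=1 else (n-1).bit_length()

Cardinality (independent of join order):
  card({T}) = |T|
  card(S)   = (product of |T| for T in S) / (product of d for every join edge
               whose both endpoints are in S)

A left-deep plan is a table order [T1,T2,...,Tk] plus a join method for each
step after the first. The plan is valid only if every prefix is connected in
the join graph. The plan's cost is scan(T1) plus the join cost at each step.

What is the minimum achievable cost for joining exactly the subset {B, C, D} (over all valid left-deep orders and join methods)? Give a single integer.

Selinger DP over subsets of {B,C,D}:
  {B}: scan cost=40, card=40
  {D}: scan cost=20, card=20
  {C}: scan cost=300, card=300
  {BD}: card=20; try (D,nl_idx)→260, (D,hash)→280, (B,merge)→420, (D,merge)→440, (B,hash)→520, (B,nl)→820 …(+1); best=260 via (D,nl_idx)
  {CD}: card=300; try (D,hash)→800, (D,nl_idx)→2100, (C,merge)→3140, (D,merge)→3420, (C,hash)→5440, (C,nl)→6020 …(+1); best=800 via (D,hash)
  {BCD}: card=300; try (B,hash)→1580, (C,merge)→3380, (B,merge)→4080, (C,hash)→5680, (C,nl)→6260, (B,nl)→12800; best=1580 via (B,hash)

1580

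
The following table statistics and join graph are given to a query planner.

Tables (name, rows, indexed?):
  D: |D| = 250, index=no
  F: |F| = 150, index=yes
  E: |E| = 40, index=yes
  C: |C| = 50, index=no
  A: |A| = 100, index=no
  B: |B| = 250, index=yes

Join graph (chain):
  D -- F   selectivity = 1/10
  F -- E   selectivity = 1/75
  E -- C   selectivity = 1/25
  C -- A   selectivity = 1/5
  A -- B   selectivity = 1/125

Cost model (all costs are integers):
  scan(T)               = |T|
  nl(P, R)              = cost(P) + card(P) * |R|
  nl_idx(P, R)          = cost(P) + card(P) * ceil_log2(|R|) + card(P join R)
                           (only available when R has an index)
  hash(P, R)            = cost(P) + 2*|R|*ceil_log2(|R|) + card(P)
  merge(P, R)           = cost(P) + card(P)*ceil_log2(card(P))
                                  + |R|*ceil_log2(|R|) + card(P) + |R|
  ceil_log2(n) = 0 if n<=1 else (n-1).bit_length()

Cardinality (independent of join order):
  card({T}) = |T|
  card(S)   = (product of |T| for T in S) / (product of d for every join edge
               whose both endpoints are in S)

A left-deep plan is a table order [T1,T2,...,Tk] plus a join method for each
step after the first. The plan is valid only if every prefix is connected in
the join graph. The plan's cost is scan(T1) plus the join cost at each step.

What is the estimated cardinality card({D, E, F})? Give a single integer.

2000

Tables in S: D(250), E(40), F(150)
Edges inside S: D-F(d=10), F-E(d=75)
numerator = 250 * 40 * 150 = 1500000
denominator = 10 * 75 = 750
card(S) = 1500000 / 750 = 2000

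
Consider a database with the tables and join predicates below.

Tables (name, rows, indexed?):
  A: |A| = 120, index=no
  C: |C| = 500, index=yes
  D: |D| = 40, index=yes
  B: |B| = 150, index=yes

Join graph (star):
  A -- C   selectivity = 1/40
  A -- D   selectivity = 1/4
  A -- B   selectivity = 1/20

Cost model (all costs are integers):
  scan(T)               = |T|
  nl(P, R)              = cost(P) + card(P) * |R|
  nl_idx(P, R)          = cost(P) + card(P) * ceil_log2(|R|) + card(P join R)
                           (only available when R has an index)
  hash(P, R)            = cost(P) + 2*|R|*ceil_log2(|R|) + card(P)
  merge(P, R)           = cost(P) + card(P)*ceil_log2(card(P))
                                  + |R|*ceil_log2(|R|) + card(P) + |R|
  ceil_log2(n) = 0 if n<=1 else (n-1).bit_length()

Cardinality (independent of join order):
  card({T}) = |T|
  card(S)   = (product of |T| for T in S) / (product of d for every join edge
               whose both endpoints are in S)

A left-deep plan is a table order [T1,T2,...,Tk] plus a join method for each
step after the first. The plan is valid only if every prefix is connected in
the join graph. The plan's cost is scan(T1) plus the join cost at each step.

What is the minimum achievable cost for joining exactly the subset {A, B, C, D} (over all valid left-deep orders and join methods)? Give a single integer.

18310

Selinger DP over subsets of {A,B,C,D}:
  {A}: scan cost=120, card=120
  {C}: scan cost=500, card=500
  {D}: scan cost=40, card=40
  {B}: scan cost=150, card=150
  {AC}: card=1500; try (A,hash)→2680, (C,nl_idx)→2700, (C,merge)→6080, (A,merge)→6460, (C,hash)→9240, (C,nl)→60120 …(+1); best=2680 via (A,hash)
  {AD}: card=1200; try (D,hash)→720, (A,merge)→1280, (D,merge)→1360, (A,hash)→1760, (D,nl_idx)→2040, (A,nl)→4840 …(+1); best=720 via (D,hash)
  {AB}: card=900; try (B,nl_idx)→1980, (A,hash)→1980, (B,merge)→2430, (A,merge)→2460, (B,hash)→2640, (B,nl)→18120 …(+1); best=1980 via (B,nl_idx)
  {ACD}: card=15000; try (D,hash)→4660, (C,hash)→10920, (C,merge)→20120, (D,merge)→20960, (C,nl_idx)→26520, (D,nl_idx)→26680 …(+2); best=4660 via (D,hash)
  {ABC}: card=11250; try (B,hash)→6580, (C,hash)→11880, (C,merge)→16880, (C,nl_idx)→21330, (B,merge)→22030, (B,nl_idx)→25930 …(+2); best=6580 via (B,hash)
  {ABD}: card=9000; try (D,hash)→3360, (B,hash)→4320, (D,merge)→12160, (D,nl_idx)→16380, (B,merge)→16470, (B,nl_idx)→19320 …(+2); best=3360 via (D,hash)
  {ABCD}: card=112500; try (D,hash)→18310, (C,hash)→21360, (B,hash)→22060, (C,merge)→143360, (D,merge)→175610, (D,nl_idx)→186580 …(+6); best=18310 via (D,hash)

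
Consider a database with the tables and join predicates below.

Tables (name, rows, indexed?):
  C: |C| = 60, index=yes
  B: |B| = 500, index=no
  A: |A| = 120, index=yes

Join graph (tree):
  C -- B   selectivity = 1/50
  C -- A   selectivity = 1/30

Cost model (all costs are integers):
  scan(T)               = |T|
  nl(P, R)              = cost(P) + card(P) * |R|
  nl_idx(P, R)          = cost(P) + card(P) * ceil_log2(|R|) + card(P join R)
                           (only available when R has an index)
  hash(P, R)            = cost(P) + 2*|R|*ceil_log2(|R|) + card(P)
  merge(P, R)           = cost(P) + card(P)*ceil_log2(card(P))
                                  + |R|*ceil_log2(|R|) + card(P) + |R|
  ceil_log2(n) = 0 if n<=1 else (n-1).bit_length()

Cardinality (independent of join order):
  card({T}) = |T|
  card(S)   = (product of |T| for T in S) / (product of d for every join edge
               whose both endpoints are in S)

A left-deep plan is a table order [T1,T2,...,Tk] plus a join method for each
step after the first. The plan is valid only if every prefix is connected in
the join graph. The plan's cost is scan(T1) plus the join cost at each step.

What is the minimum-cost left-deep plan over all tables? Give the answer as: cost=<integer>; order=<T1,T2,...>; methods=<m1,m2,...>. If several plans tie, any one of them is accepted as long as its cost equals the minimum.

Selinger DP (subsets sized 1..n):
  {C}: scan cost=60, card=60
  {B}: scan cost=500, card=500
  {A}: scan cost=120, card=120
  {BC}: card=600; try (C,hash)→1720, (C,nl_idx)→4100, (B,merge)→5480, (C,merge)→5920, (B,hash)→9120, (B,nl)→30060 …(+1); best=1720 via (C,hash)
  {AC}: card=240; try (A,nl_idx)→720, (C,hash)→960, (C,nl_idx)→1080, (A,merge)→1440, (C,merge)→1500, (A,hash)→1800 …(+2); best=720 via (A,nl_idx)
  {ABC}: card=2400; try (A,hash)→4000, (B,merge)→7880, (A,nl_idx)→8320, (A,merge)→9280, (B,hash)→9960, (A,nl)→73720 …(+1); best=4000 via (A,hash)

cost=4000; order=B,C,A; methods=hash,hash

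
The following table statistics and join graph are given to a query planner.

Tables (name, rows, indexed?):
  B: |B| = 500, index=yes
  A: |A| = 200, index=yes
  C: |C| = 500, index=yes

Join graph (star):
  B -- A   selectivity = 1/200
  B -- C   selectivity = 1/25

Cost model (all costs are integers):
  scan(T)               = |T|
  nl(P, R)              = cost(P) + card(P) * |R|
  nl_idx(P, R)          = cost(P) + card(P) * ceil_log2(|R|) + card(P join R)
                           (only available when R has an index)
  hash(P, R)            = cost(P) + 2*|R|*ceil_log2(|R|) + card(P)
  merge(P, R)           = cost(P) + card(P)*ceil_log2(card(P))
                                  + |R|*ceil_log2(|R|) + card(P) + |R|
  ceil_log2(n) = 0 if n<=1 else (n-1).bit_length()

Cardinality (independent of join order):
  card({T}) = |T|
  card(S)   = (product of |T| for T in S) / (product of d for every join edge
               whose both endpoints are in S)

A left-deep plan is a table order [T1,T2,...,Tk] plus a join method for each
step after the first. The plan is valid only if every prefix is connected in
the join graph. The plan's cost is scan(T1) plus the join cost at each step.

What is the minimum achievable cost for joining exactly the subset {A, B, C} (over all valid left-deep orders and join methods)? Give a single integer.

Selinger DP over subsets of {A,B,C}:
  {B}: scan cost=500, card=500
  {A}: scan cost=200, card=200
  {C}: scan cost=500, card=500
  {AB}: card=500; try (B,nl_idx)→2500, (A,hash)→4200, (A,nl_idx)→5000, (B,merge)→7000, (A,merge)→7300, (B,hash)→9400 …(+2); best=2500 via (B,nl_idx)
  {BC}: card=10000; try (C,hash)→10000, (B,hash)→10000, (C,merge)→10500, (B,merge)→10500, (C,nl_idx)→15000, (B,nl_idx)→15000 …(+2); best=10000 via (C,hash)
  {ABC}: card=10000; try (C,hash)→12000, (C,merge)→12500, (C,nl_idx)→17000, (A,hash)→23200, (A,nl_idx)→100000, (A,merge)→161800 …(+2); best=12000 via (C,hash)

12000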